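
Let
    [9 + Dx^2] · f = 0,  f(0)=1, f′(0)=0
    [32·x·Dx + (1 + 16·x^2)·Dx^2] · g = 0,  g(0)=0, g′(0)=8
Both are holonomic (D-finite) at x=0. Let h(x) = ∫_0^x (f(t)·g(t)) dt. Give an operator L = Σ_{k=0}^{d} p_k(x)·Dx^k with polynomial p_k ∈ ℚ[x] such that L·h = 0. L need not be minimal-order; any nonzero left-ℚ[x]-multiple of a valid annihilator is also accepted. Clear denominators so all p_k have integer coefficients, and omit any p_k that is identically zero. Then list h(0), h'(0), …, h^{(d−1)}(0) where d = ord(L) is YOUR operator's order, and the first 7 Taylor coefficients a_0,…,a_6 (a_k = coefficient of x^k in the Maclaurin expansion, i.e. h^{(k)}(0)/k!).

L = (16425 + 696384·x^2 + 2778624·x^4 + 11943936·x^6 + 47775744·x^8)·Dx + (23616·x + 543744·x^3 + 3981312·x^5 + 21233664·x^7)·Dx^2 + (2050 + 87168·x^2 + 470016·x^4 + 2654208·x^6 + 10616832·x^8)·Dx^3 + (2624·x + 60416·x^3 + 442368·x^5 + 2359296·x^7)·Dx^4 + (25 + 1088·x^2 + 17920·x^4 + 147456·x^6 + 589824·x^8)·Dx^5  (order 5).
h: a_k = 0, 0, 4, 0, -59/3, 0, 3143/30, …
ICs: h(0) = 0, h′(0) = 0, h′′(0) = 8, h′′′(0) = 0, h′′′′(0) = -472.

f: a_k = 1, 0, -9/2, 0, 27/8, 0, -81/80, …
g: a_k = 0, 8, 0, -128/3, 0, 2048/5, 0, …
Sym-product of L_f,L_g gives L₀ (≤ ord 4).
Integrate: L := L₀·Dx.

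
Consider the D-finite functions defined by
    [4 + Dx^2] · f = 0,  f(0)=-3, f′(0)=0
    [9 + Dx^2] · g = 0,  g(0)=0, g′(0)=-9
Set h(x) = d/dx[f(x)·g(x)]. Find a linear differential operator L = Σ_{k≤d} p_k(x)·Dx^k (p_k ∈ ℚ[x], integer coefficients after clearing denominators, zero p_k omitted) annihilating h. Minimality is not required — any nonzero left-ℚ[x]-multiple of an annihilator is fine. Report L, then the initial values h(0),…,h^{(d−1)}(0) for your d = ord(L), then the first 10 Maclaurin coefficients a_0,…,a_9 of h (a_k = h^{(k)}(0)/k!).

L = 25 + 26·Dx^2 + Dx^4  (order 4).
h: a_k = 27, 0, -567/2, 0, 4689/8, 0, -39063/80, 0, 139509/640, 0, …
ICs: h(0) = 27, h′(0) = 0, h′′(0) = -567, h′′′(0) = 0.

f: a_k = -3, 0, 6, 0, -2, 0, 4/15, 0, -2/105, 0, …
g: a_k = 0, -9, 0, 27/2, 0, -243/40, 0, 729/560, 0, -729/4480, …
f·g: L₀ = L_f ⊗_s L_g, ord ≤ 2·2.
h₀' ⇒ L via d/dx closure of L₀.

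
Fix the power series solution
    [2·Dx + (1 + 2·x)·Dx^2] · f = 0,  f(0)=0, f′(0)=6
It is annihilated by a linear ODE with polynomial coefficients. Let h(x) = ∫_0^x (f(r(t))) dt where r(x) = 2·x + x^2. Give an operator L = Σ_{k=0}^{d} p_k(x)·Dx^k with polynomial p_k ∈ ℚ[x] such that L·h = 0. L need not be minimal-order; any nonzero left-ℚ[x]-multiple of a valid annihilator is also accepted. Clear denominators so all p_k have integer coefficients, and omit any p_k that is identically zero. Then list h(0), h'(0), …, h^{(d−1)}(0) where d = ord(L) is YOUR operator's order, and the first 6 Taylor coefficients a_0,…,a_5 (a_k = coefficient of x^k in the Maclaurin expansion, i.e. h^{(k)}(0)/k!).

f: a_k = 0, 6, -6, 8, -12, 96/5, …
h₀=f(r): pull back L_f along r ⇒ L₀.
h=∫h₀ ⇒ L = L₀·Dx.
L = (3 + 4·x + 2·x^2)·Dx^2 + (1 + 5·x + 6·x^2 + 2·x^3)·Dx^3  (order 3).
h: a_k = 0, 0, 6, -6, 10, -102/5, …
ICs: h(0) = 0, h′(0) = 0, h′′(0) = 12.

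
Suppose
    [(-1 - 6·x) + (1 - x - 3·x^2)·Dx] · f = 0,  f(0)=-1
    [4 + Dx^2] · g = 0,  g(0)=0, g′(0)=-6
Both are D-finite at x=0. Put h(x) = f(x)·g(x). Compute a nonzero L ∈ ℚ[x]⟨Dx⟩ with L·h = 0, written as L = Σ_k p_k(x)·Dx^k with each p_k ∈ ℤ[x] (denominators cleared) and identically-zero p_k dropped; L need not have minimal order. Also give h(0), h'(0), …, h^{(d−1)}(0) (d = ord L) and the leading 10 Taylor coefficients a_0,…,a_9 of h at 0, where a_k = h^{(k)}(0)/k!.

f: a_k = -1, -1, -4, -7, -19, -40, -97, -217, -508, -1159, …
g: a_k = 0, -6, 0, 4, 0, -4/5, 0, 8/105, 0, -4/945, …
h₀=f·g: eliminate ⇒ L₀, order ≤ 1·2.
L = (2 + 4·x + 12·x^2) + (2 + 12·x)·Dx + (-1 + x + 3·x^2)·Dx^2  (order 2).
h: a_k = 0, 6, 6, 20, 38, 494/5, 1064/5, 53458/105, 24098/21, 505556/189, …
ICs: h(0) = 0, h′(0) = 6.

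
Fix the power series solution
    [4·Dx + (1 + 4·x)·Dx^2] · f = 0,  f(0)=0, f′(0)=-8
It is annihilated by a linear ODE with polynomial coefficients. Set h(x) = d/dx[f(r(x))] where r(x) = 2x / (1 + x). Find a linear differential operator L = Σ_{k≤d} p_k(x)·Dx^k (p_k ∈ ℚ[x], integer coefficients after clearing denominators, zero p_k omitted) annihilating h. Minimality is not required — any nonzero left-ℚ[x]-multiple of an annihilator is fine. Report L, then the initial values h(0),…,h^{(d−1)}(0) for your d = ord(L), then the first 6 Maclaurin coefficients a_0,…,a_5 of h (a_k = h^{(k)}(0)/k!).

f: a_k = 0, -8, 16, -128/3, 128, -2048/5, …
h₀=f(r): pull back L_f along r ⇒ L₀.
h=h₀': d/dx-closure on L₀ ⇒ L.
L = (10 + 18·x) + (1 + 10·x + 9·x^2)·Dx  (order 1).
h: a_k = -16, 160, -1456, 13120, -118096, 1062880, …
ICs: h(0) = -16.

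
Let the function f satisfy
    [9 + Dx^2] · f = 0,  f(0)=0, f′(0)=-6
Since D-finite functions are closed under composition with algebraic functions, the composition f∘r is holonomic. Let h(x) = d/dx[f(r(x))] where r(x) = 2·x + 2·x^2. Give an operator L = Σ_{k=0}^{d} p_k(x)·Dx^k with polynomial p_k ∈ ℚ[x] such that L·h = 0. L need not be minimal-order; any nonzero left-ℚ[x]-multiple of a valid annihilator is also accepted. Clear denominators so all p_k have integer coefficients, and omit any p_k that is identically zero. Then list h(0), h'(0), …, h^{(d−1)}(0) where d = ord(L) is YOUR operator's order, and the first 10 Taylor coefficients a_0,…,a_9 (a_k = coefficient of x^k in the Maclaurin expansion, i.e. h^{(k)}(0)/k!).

L = (48 + 288·x + 864·x^2 + 1152·x^3 + 576·x^4) + (-6 - 12·x)·Dx + (1 + 4·x + 4·x^2)·Dx^2  (order 2).
h: a_k = -12, -24, 216, 864, 432, -3456, -41472/5, -20736/5, 513216/35, 228096/7, …
ICs: h(0) = -12, h′(0) = -24.

f: a_k = 0, -6, 0, 9, 0, -81/20, 0, 243/280, 0, -243/2240, …
h₀=f(r): pull back L_f along r ⇒ L₀.
Derive L from L₀ (diff closure).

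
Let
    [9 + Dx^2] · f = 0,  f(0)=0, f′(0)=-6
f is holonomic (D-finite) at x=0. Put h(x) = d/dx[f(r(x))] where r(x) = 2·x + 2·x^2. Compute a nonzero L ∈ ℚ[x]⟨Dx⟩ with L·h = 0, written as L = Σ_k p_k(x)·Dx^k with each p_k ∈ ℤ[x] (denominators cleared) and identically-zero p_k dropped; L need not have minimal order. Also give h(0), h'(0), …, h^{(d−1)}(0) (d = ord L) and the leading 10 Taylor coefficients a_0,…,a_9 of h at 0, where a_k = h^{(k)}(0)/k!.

f: a_k = 0, -6, 0, 9, 0, -81/20, 0, 243/280, 0, -243/2240, …
Substitute x→r, Dx→(1/r')Dx; clear ⇒ L₀.
h=h₀': d/dx-closure on L₀ ⇒ L.
L = (48 + 288·x + 864·x^2 + 1152·x^3 + 576·x^4) + (-6 - 12·x)·Dx + (1 + 4·x + 4·x^2)·Dx^2  (order 2).
h: a_k = -12, -24, 216, 864, 432, -3456, -41472/5, -20736/5, 513216/35, 228096/7, …
ICs: h(0) = -12, h′(0) = -24.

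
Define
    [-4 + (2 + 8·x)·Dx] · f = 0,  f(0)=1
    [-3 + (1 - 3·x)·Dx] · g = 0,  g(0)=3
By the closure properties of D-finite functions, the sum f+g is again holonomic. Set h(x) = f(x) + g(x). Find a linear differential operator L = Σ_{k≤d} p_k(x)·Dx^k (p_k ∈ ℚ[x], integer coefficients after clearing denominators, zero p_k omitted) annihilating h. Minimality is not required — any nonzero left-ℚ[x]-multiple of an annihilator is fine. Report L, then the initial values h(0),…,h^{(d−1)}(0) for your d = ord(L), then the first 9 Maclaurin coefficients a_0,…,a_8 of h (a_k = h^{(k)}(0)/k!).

L = (48 + 108·x) + (-22 - 120·x - 324·x^2)·Dx + (1 + 19·x + 6·x^2 - 216·x^3)·Dx^2  (order 2).
h: a_k = 4, 11, 25, 85, 233, 757, 2103, 6825, 18825, …
ICs: h(0) = 4, h′(0) = 11.

f: a_k = 1, 2, -2, 4, -10, 28, -84, 264, -858, …
g: a_k = 3, 9, 27, 81, 243, 729, 2187, 6561, 19683, …
Weyl lclm of L_f,L_g ⇒ L₀ (ord ≤ 2).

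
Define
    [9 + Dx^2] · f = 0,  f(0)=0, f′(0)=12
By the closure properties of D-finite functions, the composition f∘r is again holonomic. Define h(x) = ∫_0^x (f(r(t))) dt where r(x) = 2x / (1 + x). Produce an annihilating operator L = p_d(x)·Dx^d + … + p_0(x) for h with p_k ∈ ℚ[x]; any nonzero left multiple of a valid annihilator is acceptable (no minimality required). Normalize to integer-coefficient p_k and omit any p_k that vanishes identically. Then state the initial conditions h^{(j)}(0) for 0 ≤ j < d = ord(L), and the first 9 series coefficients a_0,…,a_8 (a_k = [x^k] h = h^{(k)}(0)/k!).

f: a_k = 0, 12, 0, -18, 0, 81/10, 0, -243/140, 0, …
f∘r: x↦r, Dx↦Dx/r' in L_f ⇒ L₀.
h=∫₀ˣh₀: take L = L₀·Dx.
L = 36·Dx + (2 + 6·x + 6·x^2 + 2·x^3)·Dx^2 + (1 + 4·x + 6·x^2 + 4·x^3 + x^4)·Dx^3  (order 3).
h: a_k = 0, 0, 12, -8, -30, 408/5, -484/5, 120/7, 6693/35, …
ICs: h(0) = 0, h′(0) = 0, h′′(0) = 24.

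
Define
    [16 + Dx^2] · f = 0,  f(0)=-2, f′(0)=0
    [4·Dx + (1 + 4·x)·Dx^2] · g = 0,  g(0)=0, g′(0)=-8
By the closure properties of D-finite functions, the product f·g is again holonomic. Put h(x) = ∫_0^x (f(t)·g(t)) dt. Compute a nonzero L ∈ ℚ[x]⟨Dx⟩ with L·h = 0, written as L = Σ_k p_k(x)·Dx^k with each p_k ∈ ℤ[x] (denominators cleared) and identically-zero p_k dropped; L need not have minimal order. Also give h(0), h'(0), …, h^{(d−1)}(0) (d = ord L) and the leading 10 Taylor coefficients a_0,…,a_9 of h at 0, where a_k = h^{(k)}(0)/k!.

f: a_k = -2, 0, 16, 0, -64/3, 0, 512/45, 0, -1024/315, 0, …
g: a_k = 0, -8, 16, -128/3, 128, -2048/5, 4096/3, -32768/7, 16384, -524288/9, …
L₀ := L_f ⊗_s L_g (sym. prod.), ord ≤ 4.
∫: right-multiply L₀ by Dx.
L = (-768 + 6144·x + 77824·x^2 + 262144·x^3 + 262144·x^4)·Dx + (256 + 5120·x + 24576·x^2 + 32768·x^3)·Dx^2 + (1280·x + 10752·x^2 + 32768·x^3 + 32768·x^4)·Dx^3 + (16 + 320·x + 1536·x^2 + 2048·x^3)·Dx^4 + (3 + 56·x + 368·x^2 + 1024·x^3 + 1024·x^4)·Dx^5  (order 5).
h: a_k = 0, 0, 8, -32/3, -32/3, 0, 256/5, -1024/7, 15872/35, -606208/405, …
ICs: h(0) = 0, h′(0) = 0, h′′(0) = 16, h′′′(0) = -64, h′′′′(0) = -256.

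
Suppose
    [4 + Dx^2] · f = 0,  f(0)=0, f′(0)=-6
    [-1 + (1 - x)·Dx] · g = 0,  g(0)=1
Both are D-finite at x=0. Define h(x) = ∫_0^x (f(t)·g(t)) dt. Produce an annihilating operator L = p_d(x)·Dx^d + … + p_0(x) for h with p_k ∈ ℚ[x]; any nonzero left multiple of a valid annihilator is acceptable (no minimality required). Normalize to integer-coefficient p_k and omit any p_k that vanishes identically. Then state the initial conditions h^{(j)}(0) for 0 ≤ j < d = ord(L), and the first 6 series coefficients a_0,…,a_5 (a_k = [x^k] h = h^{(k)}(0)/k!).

f: a_k = 0, -6, 0, 4, 0, -4/5, …
g: a_k = 1, 1, 1, 1, 1, 1, …
h₀=f·g: eliminate ⇒ L₀, order ≤ 2·1.
h=∫h₀ ⇒ L = L₀·Dx.
L = (-4 + 4·x)·Dx + 2·Dx^2 + (-1 + x)·Dx^3  (order 3).
h: a_k = 0, 0, -3, -2, -1/2, -2/5, …
ICs: h(0) = 0, h′(0) = 0, h′′(0) = -6.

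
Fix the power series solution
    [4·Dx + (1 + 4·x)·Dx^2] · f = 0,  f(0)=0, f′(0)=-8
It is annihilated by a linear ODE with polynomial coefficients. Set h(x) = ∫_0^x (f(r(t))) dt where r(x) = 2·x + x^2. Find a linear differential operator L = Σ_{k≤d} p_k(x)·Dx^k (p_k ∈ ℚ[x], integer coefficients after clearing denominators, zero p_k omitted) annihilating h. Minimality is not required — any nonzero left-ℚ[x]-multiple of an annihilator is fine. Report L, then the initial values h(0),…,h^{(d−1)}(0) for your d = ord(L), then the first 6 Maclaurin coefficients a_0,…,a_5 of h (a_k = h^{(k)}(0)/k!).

L = (7 + 8·x + 4·x^2)·Dx^2 + (1 + 9·x + 12·x^2 + 4·x^3)·Dx^3  (order 3).
h: a_k = 0, 0, -8, 56/3, -208/3, 1552/5, …
ICs: h(0) = 0, h′(0) = 0, h′′(0) = -16.

f: a_k = 0, -8, 16, -128/3, 128, -2048/5, …
Substitute x→r, Dx→(1/r')Dx; clear ⇒ L₀.
∫: right-multiply L₀ by Dx.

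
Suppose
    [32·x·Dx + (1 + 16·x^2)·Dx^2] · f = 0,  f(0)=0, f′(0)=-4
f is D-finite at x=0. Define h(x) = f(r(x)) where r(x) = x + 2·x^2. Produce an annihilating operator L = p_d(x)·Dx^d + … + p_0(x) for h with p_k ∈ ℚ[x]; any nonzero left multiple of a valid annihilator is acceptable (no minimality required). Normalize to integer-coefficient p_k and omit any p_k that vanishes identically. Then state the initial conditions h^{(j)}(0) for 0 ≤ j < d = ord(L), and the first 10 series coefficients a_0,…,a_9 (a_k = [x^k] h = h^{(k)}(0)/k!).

L = (-4 + 32·x + 256·x^2 + 768·x^3 + 768·x^4)·Dx + (1 + 4·x + 16·x^2 + 128·x^3 + 320·x^4 + 256·x^5)·Dx^2  (order 2).
h: a_k = 0, -4, -8, 64/3, 128, 256/5, -5632/3, -40960/7, 16384, 1359872/9, …
ICs: h(0) = 0, h′(0) = -4.

f: a_k = 0, -4, 0, 64/3, 0, -1024/5, 0, 16384/7, 0, -262144/9, …
h₀=f(r): pull back L_f along r ⇒ L₀.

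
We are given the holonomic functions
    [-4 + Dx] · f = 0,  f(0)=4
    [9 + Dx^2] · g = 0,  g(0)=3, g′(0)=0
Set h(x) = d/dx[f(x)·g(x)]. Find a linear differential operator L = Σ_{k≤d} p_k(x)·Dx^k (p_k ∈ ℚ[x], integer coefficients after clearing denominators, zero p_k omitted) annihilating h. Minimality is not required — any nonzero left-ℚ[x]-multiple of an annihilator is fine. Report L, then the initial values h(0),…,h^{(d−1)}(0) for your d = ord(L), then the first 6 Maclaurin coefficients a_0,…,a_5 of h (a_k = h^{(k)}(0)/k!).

f: a_k = 4, 16, 32, 128/3, 128/3, 512/15, …
g: a_k = 3, 0, -27/2, 0, 81/8, 0, …
f·g: L₀ = L_f ⊗_s L_g, ord ≤ 1·2.
Differentiate: ansatz ord ≤ ord L₀ ⇒ L.
L = 25 - 8·Dx + Dx^2  (order 2).
h: a_k = 48, 84, -264, -1054, -1558, -11753/10, …
ICs: h(0) = 48, h′(0) = 84.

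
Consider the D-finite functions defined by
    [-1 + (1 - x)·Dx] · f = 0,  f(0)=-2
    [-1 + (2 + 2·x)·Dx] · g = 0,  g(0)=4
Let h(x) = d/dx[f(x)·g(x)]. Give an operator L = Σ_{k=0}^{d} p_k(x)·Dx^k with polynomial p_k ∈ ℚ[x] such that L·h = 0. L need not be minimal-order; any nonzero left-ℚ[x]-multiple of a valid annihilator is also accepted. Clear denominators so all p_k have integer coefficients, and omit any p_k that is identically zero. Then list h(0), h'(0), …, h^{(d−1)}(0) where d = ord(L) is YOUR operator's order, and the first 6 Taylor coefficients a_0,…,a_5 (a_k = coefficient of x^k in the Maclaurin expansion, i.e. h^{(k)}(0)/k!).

L = (11 + 18·x + 3·x^2) + (-6 - 2·x + 6·x^2 + 2·x^3)·Dx  (order 1).
h: a_k = -12, -22, -69/2, -179/4, -1825/32, -4317/64, …
ICs: h(0) = -12.

f: a_k = -2, -2, -2, -2, -2, -2, …
g: a_k = 4, 2, -1/2, 1/4, -5/32, 7/64, …
Sym-product of L_f,L_g gives L₀ (≤ ord 1).
h=h₀': d/dx-closure on L₀ ⇒ L.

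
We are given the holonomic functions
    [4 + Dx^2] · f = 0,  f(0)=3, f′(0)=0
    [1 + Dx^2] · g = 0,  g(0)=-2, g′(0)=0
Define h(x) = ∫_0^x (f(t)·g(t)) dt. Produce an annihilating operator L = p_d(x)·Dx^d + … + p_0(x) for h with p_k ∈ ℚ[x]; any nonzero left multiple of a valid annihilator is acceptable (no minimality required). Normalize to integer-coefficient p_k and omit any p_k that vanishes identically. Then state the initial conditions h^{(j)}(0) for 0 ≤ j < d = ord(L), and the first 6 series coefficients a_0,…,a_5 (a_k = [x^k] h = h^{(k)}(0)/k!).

L = 9·Dx + 10·Dx^3 + Dx^5  (order 5).
h: a_k = 0, -6, 0, 5, 0, -41/20, …
ICs: h(0) = 0, h′(0) = -6, h′′(0) = 0, h′′′(0) = 30, h′′′′(0) = 0.

f: a_k = 3, 0, -6, 0, 2, 0, …
g: a_k = -2, 0, 1, 0, -1/12, 0, …
Sym-product of L_f,L_g gives L₀ (≤ ord 4).
∫: right-multiply L₀ by Dx.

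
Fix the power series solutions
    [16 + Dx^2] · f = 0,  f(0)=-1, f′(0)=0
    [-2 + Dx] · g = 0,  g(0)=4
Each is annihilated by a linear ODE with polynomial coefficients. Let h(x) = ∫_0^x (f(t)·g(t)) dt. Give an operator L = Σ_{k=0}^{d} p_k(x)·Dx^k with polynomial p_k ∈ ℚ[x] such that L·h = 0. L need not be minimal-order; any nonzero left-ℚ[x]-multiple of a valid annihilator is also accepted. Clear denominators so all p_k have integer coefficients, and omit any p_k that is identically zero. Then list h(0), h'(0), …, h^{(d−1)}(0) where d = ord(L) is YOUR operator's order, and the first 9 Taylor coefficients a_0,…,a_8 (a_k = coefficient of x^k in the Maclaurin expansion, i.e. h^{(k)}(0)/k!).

L = 20·Dx - 4·Dx^2 + Dx^3  (order 3).
h: a_k = 0, -4, -4, 8, 44/3, 56/15, -328/45, -208/35, -116/315, …
ICs: h(0) = 0, h′(0) = -4, h′′(0) = -8.

f: a_k = -1, 0, 8, 0, -32/3, 0, 256/45, 0, -512/315, …
g: a_k = 4, 8, 8, 16/3, 8/3, 16/15, 16/45, 32/315, 8/315, …
h₀=f·g: eliminate ⇒ L₀, order ≤ 2·1.
∫: right-multiply L₀ by Dx.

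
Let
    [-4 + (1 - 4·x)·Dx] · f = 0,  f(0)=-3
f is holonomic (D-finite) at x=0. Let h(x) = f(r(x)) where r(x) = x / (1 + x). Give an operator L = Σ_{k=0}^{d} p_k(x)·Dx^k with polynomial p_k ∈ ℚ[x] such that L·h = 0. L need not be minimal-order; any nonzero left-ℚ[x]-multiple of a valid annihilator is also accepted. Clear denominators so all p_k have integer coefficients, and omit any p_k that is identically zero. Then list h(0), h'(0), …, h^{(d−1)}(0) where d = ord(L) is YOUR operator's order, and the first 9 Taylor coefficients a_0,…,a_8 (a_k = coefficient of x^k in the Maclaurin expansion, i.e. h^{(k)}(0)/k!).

f: a_k = -3, -12, -48, -192, -768, -3072, -12288, -49152, -196608, …
L₀ from L_f via x↦r, Dx↦r'^{-1}Dx.
L = 4 + (-1 + 2·x + 3·x^2)·Dx  (order 1).
h: a_k = -3, -12, -36, -108, -324, -972, -2916, -8748, -26244, …
ICs: h(0) = -3.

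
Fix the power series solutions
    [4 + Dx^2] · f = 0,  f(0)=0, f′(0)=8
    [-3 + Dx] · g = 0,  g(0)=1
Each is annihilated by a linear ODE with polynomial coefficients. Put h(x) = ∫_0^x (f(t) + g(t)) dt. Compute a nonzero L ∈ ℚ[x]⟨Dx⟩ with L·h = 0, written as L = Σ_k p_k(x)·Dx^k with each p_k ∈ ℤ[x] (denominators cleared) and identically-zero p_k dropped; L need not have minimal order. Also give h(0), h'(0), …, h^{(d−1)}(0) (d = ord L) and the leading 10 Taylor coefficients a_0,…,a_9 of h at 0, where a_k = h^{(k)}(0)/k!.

L = -12·Dx + 4·Dx^2 - 3·Dx^3 + Dx^4  (order 4).
h: a_k = 0, 1, 11/2, 3/2, -5/24, 27/40, 371/720, 81/560, 335/8064, 81/4480, …
ICs: h(0) = 0, h′(0) = 1, h′′(0) = 11, h′′′(0) = 9.

f: a_k = 0, 8, 0, -16/3, 0, 16/15, 0, -32/315, 0, 16/2835, …
g: a_k = 1, 3, 9/2, 9/2, 27/8, 81/40, 81/80, 243/560, 729/4480, 243/4480, …
Sum ⇒ L₀ = lclm(L_f,L_g) in ℚ(x)⟨Dx⟩.
Integrate: L := L₀·Dx.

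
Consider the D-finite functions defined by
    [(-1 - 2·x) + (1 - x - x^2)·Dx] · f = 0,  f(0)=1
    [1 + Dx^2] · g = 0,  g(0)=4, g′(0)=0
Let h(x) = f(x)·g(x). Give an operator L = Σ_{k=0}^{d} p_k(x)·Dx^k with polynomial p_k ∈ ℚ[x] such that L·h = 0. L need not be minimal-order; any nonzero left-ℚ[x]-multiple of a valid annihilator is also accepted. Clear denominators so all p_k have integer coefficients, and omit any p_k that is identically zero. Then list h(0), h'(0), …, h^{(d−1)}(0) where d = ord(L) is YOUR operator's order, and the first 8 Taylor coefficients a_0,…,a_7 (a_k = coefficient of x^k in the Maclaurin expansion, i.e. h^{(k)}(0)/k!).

f: a_k = 1, 1, 2, 3, 5, 8, 13, 21, …
g: a_k = 4, 0, -2, 0, 1/6, 0, -1/180, 0, …
Sym-product of L_f,L_g gives L₀ (≤ ord 2).
L = (1 + x + x^2) + (2 + 4·x)·Dx + (-1 + x + x^2)·Dx^2  (order 2).
h: a_k = 4, 4, 6, 10, 97/6, 157/6, 7619/180, 12329/180, …
ICs: h(0) = 4, h′(0) = 4.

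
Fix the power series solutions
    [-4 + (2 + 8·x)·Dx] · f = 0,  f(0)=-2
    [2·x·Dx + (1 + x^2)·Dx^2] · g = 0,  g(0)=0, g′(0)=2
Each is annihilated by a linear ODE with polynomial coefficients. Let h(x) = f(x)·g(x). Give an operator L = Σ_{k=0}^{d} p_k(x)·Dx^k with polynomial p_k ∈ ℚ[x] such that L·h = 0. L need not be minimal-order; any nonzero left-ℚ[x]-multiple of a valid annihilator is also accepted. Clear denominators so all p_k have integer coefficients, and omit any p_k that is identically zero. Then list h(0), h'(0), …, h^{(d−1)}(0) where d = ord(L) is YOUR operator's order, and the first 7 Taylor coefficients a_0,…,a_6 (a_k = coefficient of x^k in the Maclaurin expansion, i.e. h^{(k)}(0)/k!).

f: a_k = -2, -4, 4, -8, 20, -56, 168, …
g: a_k = 0, 2, 0, -2/3, 0, 2/5, 0, …
Product ⇒ symmetric product L₀, ord ≤ 2.
L = (12 - 4·x - 4·x^2) + (-4 - 14·x + 12·x^2 + 16·x^3)·Dx + (1 + 8·x + 17·x^2 + 8·x^3 + 16·x^4)·Dx^2  (order 2).
h: a_k = 0, -4, -8, 28/3, -40/3, 548/15, -1624/15, …
ICs: h(0) = 0, h′(0) = -4.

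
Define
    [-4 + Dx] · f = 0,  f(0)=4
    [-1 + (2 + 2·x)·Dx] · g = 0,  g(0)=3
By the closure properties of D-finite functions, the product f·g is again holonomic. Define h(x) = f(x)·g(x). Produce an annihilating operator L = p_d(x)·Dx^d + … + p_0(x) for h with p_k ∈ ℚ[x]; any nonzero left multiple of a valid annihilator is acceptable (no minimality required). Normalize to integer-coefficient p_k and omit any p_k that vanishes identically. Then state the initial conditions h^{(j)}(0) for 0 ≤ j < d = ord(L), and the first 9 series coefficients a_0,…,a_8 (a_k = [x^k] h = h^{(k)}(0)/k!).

L = (-9 - 8·x) + (2 + 2·x)·Dx  (order 1).
h: a_k = 12, 54, 237/2, 683/4, 5841/32, 49553/320, 417727/3840, 1167969/17920, 29265889/860160, …
ICs: h(0) = 12.

f: a_k = 4, 16, 32, 128/3, 128/3, 512/15, 1024/45, 4096/315, 2048/315, …
g: a_k = 3, 3/2, -3/8, 3/16, -15/128, 21/256, -63/1024, 99/2048, -1287/32768, …
Product ⇒ symmetric product L₀, ord ≤ 1.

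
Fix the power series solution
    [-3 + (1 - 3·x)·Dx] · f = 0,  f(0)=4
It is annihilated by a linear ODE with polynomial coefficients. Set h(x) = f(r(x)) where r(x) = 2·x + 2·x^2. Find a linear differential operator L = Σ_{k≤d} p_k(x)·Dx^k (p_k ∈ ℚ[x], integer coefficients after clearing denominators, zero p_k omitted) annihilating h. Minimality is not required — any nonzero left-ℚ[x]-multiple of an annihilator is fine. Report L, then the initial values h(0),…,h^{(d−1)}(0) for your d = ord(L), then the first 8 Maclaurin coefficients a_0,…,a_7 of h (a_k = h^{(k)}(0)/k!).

L = (6 + 12·x) + (-1 + 6·x + 6·x^2)·Dx  (order 1).
h: a_k = 4, 24, 168, 1152, 7920, 54432, 374112, 2571264, …
ICs: h(0) = 4.

f: a_k = 4, 12, 36, 108, 324, 972, 2916, 8748, …
f∘r: x↦r, Dx↦Dx/r' in L_f ⇒ L₀.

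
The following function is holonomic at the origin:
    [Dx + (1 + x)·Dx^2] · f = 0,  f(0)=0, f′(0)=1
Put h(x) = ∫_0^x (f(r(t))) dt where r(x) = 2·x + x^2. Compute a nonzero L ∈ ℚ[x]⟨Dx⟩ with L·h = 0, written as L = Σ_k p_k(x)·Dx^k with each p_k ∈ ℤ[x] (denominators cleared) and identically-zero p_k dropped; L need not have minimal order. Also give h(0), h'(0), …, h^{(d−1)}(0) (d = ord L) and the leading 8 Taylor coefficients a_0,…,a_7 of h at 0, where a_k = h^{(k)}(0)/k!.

L = Dx^2 + (1 + x)·Dx^3  (order 3).
h: a_k = 0, 0, 1, -1/3, 1/6, -1/10, 1/15, -1/21, …
ICs: h(0) = 0, h′(0) = 0, h′′(0) = 2.

f: a_k = 0, 1, -1/2, 1/3, -1/4, 1/5, -1/6, 1/7, …
f∘r: x↦r, Dx↦Dx/r' in L_f ⇒ L₀.
Integrate: L := L₀·Dx.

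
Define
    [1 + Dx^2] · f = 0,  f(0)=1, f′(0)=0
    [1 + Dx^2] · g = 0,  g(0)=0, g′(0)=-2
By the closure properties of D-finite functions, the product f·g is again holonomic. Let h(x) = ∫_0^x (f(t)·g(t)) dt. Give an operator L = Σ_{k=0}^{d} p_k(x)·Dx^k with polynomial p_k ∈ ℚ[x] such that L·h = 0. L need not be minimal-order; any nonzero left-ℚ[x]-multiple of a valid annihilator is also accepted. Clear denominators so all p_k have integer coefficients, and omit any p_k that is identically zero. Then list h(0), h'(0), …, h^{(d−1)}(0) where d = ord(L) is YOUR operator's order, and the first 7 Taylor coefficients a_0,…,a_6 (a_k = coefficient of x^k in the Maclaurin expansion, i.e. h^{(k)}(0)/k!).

f: a_k = 1, 0, -1/2, 0, 1/24, 0, -1/720, …
g: a_k = 0, -2, 0, 1/3, 0, -1/60, 0, …
h₀=f·g: eliminate ⇒ L₀, order ≤ 2·2.
∫: right-multiply L₀ by Dx.
L = 4·Dx^2 + Dx^4  (order 4).
h: a_k = 0, 0, -1, 0, 1/3, 0, -2/45, …
ICs: h(0) = 0, h′(0) = 0, h′′(0) = -2, h′′′(0) = 0.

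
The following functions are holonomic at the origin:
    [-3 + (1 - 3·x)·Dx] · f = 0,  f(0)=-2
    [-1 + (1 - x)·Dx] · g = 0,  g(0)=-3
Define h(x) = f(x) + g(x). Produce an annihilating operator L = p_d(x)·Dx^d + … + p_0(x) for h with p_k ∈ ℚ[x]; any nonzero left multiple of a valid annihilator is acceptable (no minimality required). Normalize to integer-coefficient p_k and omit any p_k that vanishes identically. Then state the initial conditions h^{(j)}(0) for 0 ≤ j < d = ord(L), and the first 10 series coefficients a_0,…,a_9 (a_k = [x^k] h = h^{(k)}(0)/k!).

L = -6 + (8 - 12·x)·Dx + (-1 + 4·x - 3·x^2)·Dx^2  (order 2).
h: a_k = -5, -9, -21, -57, -165, -489, -1461, -4377, -13125, -39369, …
ICs: h(0) = -5, h′(0) = -9.

f: a_k = -2, -6, -18, -54, -162, -486, -1458, -4374, -13122, -39366, …
g: a_k = -3, -3, -3, -3, -3, -3, -3, -3, -3, -3, …
f+g: L₀ = lclm(L_f,L_g), ord ≤ 1+1.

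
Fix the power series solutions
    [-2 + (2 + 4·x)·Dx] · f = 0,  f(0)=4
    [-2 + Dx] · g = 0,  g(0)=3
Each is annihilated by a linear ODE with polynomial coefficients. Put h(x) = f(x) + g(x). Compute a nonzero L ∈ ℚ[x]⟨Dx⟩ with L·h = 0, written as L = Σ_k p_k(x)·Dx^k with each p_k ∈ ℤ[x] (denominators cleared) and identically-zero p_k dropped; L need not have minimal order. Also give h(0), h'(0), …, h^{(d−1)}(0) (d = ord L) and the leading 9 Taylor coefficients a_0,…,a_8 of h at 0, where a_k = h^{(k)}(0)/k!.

L = (6 + 8·x) + (-5 - 16·x - 16·x^2)·Dx + (1 + 6·x + 8·x^2)·Dx^2  (order 2).
h: a_k = 7, 10, 4, 6, -1/2, 43/10, -299/60, 3497/420, -44981/3360, …
ICs: h(0) = 7, h′(0) = 10.

f: a_k = 4, 4, -2, 2, -5/2, 7/2, -21/4, 33/4, -429/32, …
g: a_k = 3, 6, 6, 4, 2, 4/5, 4/15, 8/105, 2/105, …
Weyl lclm of L_f,L_g ⇒ L₀ (ord ≤ 2).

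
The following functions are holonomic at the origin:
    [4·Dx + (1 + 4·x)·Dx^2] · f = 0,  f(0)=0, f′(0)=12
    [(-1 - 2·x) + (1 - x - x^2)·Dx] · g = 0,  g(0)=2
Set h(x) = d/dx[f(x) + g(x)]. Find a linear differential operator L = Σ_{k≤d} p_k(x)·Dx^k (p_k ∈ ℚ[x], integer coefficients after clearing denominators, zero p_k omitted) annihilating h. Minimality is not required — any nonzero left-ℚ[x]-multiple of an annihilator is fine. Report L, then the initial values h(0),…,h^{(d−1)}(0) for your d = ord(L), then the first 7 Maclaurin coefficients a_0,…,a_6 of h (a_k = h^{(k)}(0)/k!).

f: a_k = 0, 12, -24, 64, -192, 3072/5, -2048, …
g: a_k = 2, 2, 4, 6, 10, 16, 26, …
h₀=f+g: left-lcm gives L₀, ord ≤ 3.
Derive L from L₀ (diff closure).
L = (-100 - 272·x - 392·x^2 - 144·x^3 - 96·x^4) + (7 - 96·x - 434·x^2 - 540·x^3 - 304·x^4 - 160·x^5)·Dx + (4 + 25·x + 28·x^2 - 46·x^3 - 73·x^4 - 76·x^5 - 32·x^6)·Dx^2  (order 2).
h: a_k = 14, -40, 210, -728, 3152, -12132, 49446, …
ICs: h(0) = 14, h′(0) = -40.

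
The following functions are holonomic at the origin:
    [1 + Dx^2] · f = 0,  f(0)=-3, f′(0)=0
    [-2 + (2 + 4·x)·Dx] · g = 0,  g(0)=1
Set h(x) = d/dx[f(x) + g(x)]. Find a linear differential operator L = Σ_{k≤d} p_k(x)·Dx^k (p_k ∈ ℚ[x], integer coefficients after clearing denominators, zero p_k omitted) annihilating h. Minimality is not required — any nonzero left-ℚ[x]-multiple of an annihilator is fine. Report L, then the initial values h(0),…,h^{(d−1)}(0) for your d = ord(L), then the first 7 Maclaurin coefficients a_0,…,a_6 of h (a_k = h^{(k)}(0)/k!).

L = (-4 - x - x^2) + (-1 - 3·x - 3·x^2 - 2·x^3)·Dx + (-4 - x - x^2)·Dx^2 + (-1 - 3·x - 3·x^2 - 2·x^3)·Dx^3  (order 3).
h: a_k = 1, 2, 3/2, -3, 35/8, -157/20, 231/16, …
ICs: h(0) = 1, h′(0) = 2, h′′(0) = 3.

f: a_k = -3, 0, 3/2, 0, -1/8, 0, 1/240, …
g: a_k = 1, 1, -1/2, 1/2, -5/8, 7/8, -21/16, …
f+g: L₀ = lclm(L_f,L_g), ord ≤ 2+1.
h₀' ⇒ L via d/dx closure of L₀.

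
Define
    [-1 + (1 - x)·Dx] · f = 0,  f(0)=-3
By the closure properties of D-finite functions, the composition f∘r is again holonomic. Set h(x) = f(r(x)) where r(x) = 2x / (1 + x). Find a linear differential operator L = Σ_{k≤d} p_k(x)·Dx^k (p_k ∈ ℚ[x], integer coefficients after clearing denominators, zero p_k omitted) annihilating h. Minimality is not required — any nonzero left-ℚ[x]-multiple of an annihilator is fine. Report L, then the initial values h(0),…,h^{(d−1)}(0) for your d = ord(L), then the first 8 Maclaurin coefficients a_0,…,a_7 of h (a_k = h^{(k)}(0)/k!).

L = 2 + (-1 + x^2)·Dx  (order 1).
h: a_k = -3, -6, -6, -6, -6, -6, -6, -6, …
ICs: h(0) = -3.

f: a_k = -3, -3, -3, -3, -3, -3, -3, -3, …
Substitute x→r, Dx→(1/r')Dx; clear ⇒ L₀.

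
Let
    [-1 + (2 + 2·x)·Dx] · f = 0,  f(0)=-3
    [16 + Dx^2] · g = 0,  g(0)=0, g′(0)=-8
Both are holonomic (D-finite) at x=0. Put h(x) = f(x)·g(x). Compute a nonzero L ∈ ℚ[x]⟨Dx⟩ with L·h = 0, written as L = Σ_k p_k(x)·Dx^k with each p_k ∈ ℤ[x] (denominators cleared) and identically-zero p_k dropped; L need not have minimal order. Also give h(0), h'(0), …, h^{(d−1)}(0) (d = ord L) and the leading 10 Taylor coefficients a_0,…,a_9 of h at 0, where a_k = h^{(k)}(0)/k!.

f: a_k = -3, -3/2, 3/8, -3/16, 15/128, -21/256, 63/1024, -99/2048, 1287/32768, -2145/65536, …
g: a_k = 0, -8, 0, 64/3, 0, -256/15, 0, 2048/315, 0, -4096/2835, …
f·g: L₀ = L_f ⊗_s L_g, ord ≤ 1·2.
L = (67 + 128·x + 64·x^2) + (-4 - 4·x)·Dx + (4 + 8·x + 4·x^2)·Dx^2  (order 2).
h: a_k = 0, 24, 12, -67, -61/2, 4661/80, 3561/160, -64235/2688, -212773/26880, 4467413/774144, …
ICs: h(0) = 0, h′(0) = 24.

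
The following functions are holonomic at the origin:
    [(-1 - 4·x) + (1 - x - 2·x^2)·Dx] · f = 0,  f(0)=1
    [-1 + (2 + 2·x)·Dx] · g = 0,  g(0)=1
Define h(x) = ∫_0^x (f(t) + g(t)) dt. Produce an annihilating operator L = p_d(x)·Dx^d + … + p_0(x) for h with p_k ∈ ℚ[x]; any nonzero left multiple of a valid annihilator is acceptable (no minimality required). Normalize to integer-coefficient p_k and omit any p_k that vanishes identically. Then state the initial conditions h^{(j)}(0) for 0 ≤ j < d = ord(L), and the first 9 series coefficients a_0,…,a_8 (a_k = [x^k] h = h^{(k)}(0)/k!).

L = (-13 - 26·x - 40·x^2)·Dx + (25 + 69·x + 144·x^2 + 100·x^3)·Dx^2 + (-2 - 20·x + 6·x^2 + 64·x^3 + 40·x^4)·Dx^3  (order 3).
h: a_k = 0, 2, 3/4, 23/24, 81/64, 1403/640, 5383/1536, 44011/7168, 174113/16384, …
ICs: h(0) = 0, h′(0) = 2, h′′(0) = 3/2.

f: a_k = 1, 1, 3, 5, 11, 21, 43, 85, 171, …
g: a_k = 1, 1/2, -1/8, 1/16, -5/128, 7/256, -21/1024, 33/2048, -429/32768, …
h₀=f+g: left-lcm gives L₀, ord ≤ 2.
h=∫h₀ ⇒ L = L₀·Dx.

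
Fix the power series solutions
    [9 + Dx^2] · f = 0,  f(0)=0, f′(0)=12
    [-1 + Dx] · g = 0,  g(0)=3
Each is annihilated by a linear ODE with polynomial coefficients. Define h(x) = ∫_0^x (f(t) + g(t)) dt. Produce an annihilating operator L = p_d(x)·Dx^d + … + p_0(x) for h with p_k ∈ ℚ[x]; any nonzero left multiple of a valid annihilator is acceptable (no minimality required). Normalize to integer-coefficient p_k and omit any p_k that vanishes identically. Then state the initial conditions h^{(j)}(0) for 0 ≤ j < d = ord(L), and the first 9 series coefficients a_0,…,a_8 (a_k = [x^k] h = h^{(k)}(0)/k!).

f: a_k = 0, 12, 0, -18, 0, 81/10, 0, -243/140, 0, …
g: a_k = 3, 3, 3/2, 1/2, 1/8, 1/40, 1/240, 1/1680, 1/13440, …
Sum ⇒ L₀ = lclm(L_f,L_g) in ℚ(x)⟨Dx⟩.
Integrate: L := L₀·Dx.
L = -9·Dx + 9·Dx^2 - Dx^3 + Dx^4  (order 4).
h: a_k = 0, 3, 15/2, 1/2, -35/8, 1/40, 65/48, 1/1680, -583/2688, …
ICs: h(0) = 0, h′(0) = 3, h′′(0) = 15, h′′′(0) = 3.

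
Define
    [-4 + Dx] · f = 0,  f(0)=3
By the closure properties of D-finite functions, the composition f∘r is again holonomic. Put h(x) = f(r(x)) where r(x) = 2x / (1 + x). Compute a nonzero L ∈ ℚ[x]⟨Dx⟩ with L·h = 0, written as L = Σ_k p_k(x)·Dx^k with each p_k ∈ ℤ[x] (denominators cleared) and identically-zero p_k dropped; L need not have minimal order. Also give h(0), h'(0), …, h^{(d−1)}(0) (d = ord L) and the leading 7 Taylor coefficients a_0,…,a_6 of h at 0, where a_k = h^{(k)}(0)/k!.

f: a_k = 3, 12, 24, 32, 32, 128/5, 256/15, …
Change of var in L_f (x↦r) gives L₀.
L = -8 + (1 + 2·x + x^2)·Dx  (order 1).
h: a_k = 3, 24, 72, 88, 8, -264/5, 184/15, …
ICs: h(0) = 3.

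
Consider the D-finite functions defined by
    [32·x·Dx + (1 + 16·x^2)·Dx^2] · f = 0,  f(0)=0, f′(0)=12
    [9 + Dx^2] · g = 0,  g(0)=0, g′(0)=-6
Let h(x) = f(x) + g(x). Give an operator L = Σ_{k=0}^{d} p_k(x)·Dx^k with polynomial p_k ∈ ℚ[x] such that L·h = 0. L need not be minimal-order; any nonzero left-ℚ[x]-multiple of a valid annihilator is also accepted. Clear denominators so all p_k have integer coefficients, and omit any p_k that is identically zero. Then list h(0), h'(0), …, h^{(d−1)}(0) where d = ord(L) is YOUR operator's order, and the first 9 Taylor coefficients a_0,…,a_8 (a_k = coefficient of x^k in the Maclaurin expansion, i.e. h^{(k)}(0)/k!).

L = (-52704·x + 967680·x^3 + 663552·x^5)·Dx + (-207 + 13104·x^2 + 283392·x^4 + 331776·x^6)·Dx^2 + (-5856·x + 107520·x^3 + 73728·x^5)·Dx^3 + (-23 + 1456·x^2 + 31488·x^4 + 36864·x^6)·Dx^4  (order 4).
h: a_k = 0, 6, 0, -55, 0, 12207/20, 0, -1965837/280, 0, …
ICs: h(0) = 0, h′(0) = 6, h′′(0) = 0, h′′′(0) = -330.

f: a_k = 0, 12, 0, -64, 0, 3072/5, 0, -49152/7, 0, …
g: a_k = 0, -6, 0, 9, 0, -81/20, 0, 243/280, 0, …
h₀=f+g: left-lcm gives L₀, ord ≤ 4.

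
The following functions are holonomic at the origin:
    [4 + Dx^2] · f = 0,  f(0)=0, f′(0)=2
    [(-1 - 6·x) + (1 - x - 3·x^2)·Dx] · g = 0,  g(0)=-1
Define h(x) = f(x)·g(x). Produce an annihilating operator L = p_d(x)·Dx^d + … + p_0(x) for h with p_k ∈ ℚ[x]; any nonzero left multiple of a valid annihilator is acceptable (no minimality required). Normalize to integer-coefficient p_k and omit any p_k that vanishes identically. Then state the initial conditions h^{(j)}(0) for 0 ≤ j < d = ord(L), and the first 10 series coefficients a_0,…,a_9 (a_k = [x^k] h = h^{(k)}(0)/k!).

L = (2 + 4·x + 12·x^2) + (2 + 12·x)·Dx + (-1 + x + 3·x^2)·Dx^2  (order 2).
h: a_k = 0, -2, -2, -20/3, -38/3, -494/15, -1064/15, -53458/315, -24098/63, -505556/567, …
ICs: h(0) = 0, h′(0) = -2.

f: a_k = 0, 2, 0, -4/3, 0, 4/15, 0, -8/315, 0, 4/2835, …
g: a_k = -1, -1, -4, -7, -19, -40, -97, -217, -508, -1159, …
h₀=f·g: eliminate ⇒ L₀, order ≤ 2·1.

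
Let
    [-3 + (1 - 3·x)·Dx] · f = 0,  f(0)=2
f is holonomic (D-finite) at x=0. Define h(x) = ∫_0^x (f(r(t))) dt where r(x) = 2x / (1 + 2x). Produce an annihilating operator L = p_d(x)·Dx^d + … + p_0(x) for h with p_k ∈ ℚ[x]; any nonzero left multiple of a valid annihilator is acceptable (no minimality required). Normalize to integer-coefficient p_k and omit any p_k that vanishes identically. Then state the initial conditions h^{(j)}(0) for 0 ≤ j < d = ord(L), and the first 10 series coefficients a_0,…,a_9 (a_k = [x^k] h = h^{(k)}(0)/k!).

L = 6·Dx + (-1 + 2·x + 8·x^2)·Dx^2  (order 2).
h: a_k = 0, 2, 6, 16, 48, 768/5, 512, 12288/7, 6144, 65536/3, …
ICs: h(0) = 0, h′(0) = 2.

f: a_k = 2, 6, 18, 54, 162, 486, 1458, 4374, 13122, 39366, …
f∘r: x↦r, Dx↦Dx/r' in L_f ⇒ L₀.
h=∫h₀ ⇒ L = L₀·Dx.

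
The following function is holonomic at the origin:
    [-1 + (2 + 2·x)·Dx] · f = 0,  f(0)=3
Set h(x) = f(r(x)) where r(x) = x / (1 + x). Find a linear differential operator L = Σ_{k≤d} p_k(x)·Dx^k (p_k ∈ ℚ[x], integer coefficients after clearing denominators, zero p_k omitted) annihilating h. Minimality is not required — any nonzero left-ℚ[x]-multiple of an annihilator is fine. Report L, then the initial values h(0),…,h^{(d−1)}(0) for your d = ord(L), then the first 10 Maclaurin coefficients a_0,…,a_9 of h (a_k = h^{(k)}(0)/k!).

f: a_k = 3, 3/2, -3/8, 3/16, -15/128, 21/256, -63/1024, 99/2048, -1287/32768, 2145/65536, …
Substitute x→r, Dx→(1/r')Dx; clear ⇒ L₀.
L = -1 + (2 + 6·x + 4·x^2)·Dx  (order 1).
h: a_k = 3, 3/2, -15/8, 39/16, -423/128, 1197/256, -7059/1024, 21615/2048, -547383/32768, 1782609/65536, …
ICs: h(0) = 3.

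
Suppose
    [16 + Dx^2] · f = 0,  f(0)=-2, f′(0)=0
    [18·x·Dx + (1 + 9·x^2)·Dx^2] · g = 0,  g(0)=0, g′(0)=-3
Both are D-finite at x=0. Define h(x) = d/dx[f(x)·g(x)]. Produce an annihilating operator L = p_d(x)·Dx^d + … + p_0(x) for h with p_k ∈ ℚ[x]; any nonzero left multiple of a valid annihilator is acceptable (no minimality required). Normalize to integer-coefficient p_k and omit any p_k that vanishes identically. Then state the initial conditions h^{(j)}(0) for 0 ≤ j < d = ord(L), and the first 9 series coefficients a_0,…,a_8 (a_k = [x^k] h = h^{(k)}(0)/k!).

L = (524992 + 14103936·x^2 + 183342528·x^4 + 608394240·x^6 + 1431032832·x^8 + 3627970560·x^10 + 8707129344·x^12) + (314208·x + 11036736·x^3 + 108591840·x^5 + 419904000·x^7 + 1209323520·x^9 + 2176782336·x^11)·Dx + (38012 + 1098792·x^2 + 14837580·x^4 + 64186992·x^6 + 209112192·x^8 + 589545216·x^10 + 1088391168·x^12)·Dx^2 + (19638·x + 689796·x^3 + 6786990·x^5 + 26244000·x^7 + 75582720·x^9 + 136048896·x^11)·Dx^3 + (325 + 13581·x^2 + 211167·x^4 + 1635147·x^6 + 7479540·x^8 + 22674816·x^10 + 34012224·x^12)·Dx^4  (order 4).
h: a_k = 6, 0, -198, 0, 1526, 0, -171002/15, 0, 662874/7, …
ICs: h(0) = 6, h′(0) = 0, h′′(0) = -396, h′′′(0) = 0.

f: a_k = -2, 0, 16, 0, -64/3, 0, 512/45, 0, -1024/315, …
g: a_k = 0, -3, 0, 9, 0, -243/5, 0, 2187/7, 0, …
f·g: L₀ = L_f ⊗_s L_g, ord ≤ 2·2.
h=h₀': d/dx-closure on L₀ ⇒ L.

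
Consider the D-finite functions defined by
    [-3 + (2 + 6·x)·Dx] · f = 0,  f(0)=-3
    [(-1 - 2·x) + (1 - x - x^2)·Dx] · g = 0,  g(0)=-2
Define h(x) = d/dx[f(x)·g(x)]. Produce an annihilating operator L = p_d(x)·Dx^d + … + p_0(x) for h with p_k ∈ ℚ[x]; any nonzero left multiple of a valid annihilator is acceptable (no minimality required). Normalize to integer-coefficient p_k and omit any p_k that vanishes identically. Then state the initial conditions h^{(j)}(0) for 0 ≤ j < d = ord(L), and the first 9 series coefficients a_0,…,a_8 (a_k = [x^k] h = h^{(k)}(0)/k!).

f: a_k = -3, -9/2, 27/8, -81/16, 1215/128, -5103/256, 45927/1024, -216513/2048, 8444007/32768, …
g: a_k = -2, -2, -4, -6, -10, -16, -26, -42, -68, …
f·g: L₀ = L_f ⊗_s L_g, ord ≤ 1·1.
Differentiate: ansatz ord ≤ ord L₀ ⇒ L.
L = (19 + 186·x + 321·x^2 + 210·x^3 + 135·x^4) + (-10 - 34·x - 6·x^2 + 50·x^3 + 114·x^4 + 54·x^5)·Dx  (order 1).
h: a_k = 15, 57/2, 945/8, 2217/16, 72885/128, 90351/256, 2753541/1024, -1186455/2048, 471912669/32768, …
ICs: h(0) = 15.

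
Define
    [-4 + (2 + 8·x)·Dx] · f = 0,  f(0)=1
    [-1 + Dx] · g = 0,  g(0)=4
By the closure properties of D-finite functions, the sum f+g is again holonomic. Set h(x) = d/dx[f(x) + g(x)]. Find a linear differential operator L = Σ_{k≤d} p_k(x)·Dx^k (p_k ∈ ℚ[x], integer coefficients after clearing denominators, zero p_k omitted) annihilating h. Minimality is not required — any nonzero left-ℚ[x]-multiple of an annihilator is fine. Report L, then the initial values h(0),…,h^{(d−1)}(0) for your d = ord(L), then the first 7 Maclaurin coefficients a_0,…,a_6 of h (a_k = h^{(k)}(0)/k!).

f: a_k = 1, 2, -2, 4, -10, 28, -84, …
g: a_k = 4, 4, 2, 2/3, 1/6, 1/30, 1/180, …
Weyl lclm of L_f,L_g ⇒ L₀ (ord ≤ 2).
h=h₀': d/dx-closure on L₀ ⇒ L.
L = (-14 - 8·x) + (11 - 8·x - 16·x^2)·Dx + (3 + 16·x + 16·x^2)·Dx^2  (order 2).
h: a_k = 6, 0, 14, -118/3, 841/6, -15119/30, 332641/180, …
ICs: h(0) = 6, h′(0) = 0.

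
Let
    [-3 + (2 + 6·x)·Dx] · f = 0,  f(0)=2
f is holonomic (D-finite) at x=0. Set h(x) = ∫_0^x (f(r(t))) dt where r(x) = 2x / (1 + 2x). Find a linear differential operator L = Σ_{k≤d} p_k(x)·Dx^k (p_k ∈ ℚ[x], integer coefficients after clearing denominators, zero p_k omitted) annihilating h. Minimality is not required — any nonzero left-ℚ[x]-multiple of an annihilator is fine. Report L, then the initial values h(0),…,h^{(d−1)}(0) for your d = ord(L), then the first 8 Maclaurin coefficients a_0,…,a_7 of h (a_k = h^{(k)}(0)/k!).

L = -3·Dx + (1 + 10·x + 16·x^2)·Dx^2  (order 2).
h: a_k = 0, 2, 3, -7, 87/4, -1677/20, 3023/8, -106305/56, …
ICs: h(0) = 0, h′(0) = 2.

f: a_k = 2, 3, -9/4, 27/8, -405/64, 1701/128, -15309/512, 72171/1024, …
f∘r: x↦r, Dx↦Dx/r' in L_f ⇒ L₀.
h=∫₀ˣh₀: take L = L₀·Dx.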